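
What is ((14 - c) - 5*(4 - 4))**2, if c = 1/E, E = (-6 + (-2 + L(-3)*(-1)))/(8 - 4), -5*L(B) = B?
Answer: 386884/1849 ≈ 209.24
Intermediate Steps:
L(B) = -B/5
E = -43/20 (E = (-6 + (-2 - 1/5*(-3)*(-1)))/(8 - 4) = (-6 + (-2 + (3/5)*(-1)))/4 = (-6 + (-2 - 3/5))*(1/4) = (-6 - 13/5)*(1/4) = -43/5*1/4 = -43/20 ≈ -2.1500)
c = -20/43 (c = 1/(-43/20) = -20/43 ≈ -0.46512)
((14 - c) - 5*(4 - 4))**2 = ((14 - 1*(-20/43)) - 5*(4 - 4))**2 = ((14 + 20/43) - 5*0)**2 = (622/43 + 0)**2 = (622/43)**2 = 386884/1849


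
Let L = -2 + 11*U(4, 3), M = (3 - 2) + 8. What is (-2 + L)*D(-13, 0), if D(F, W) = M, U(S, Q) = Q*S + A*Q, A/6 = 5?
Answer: 10062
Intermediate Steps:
A = 30 (A = 6*5 = 30)
M = 9 (M = 1 + 8 = 9)
U(S, Q) = 30*Q + Q*S (U(S, Q) = Q*S + 30*Q = 30*Q + Q*S)
D(F, W) = 9
L = 1120 (L = -2 + 11*(3*(30 + 4)) = -2 + 11*(3*34) = -2 + 11*102 = -2 + 1122 = 1120)
(-2 + L)*D(-13, 0) = (-2 + 1120)*9 = 1118*9 = 10062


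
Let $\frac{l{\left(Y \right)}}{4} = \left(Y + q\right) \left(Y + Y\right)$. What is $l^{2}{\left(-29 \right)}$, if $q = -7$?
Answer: $69755904$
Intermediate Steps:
$l{\left(Y \right)} = 8 Y \left(-7 + Y\right)$ ($l{\left(Y \right)} = 4 \left(Y - 7\right) \left(Y + Y\right) = 4 \left(-7 + Y\right) 2 Y = 4 \cdot 2 Y \left(-7 + Y\right) = 8 Y \left(-7 + Y\right)$)
$l^{2}{\left(-29 \right)} = \left(8 \left(-29\right) \left(-7 - 29\right)\right)^{2} = \left(8 \left(-29\right) \left(-36\right)\right)^{2} = 8352^{2} = 69755904$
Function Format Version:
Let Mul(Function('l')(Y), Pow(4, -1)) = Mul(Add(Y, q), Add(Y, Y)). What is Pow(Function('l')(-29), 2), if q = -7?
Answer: 69755904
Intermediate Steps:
Function('l')(Y) = Mul(8, Y, Add(-7, Y)) (Function('l')(Y) = Mul(4, Mul(Add(Y, -7), Add(Y, Y))) = Mul(4, Mul(Add(-7, Y), Mul(2, Y))) = Mul(4, Mul(2, Y, Add(-7, Y))) = Mul(8, Y, Add(-7, Y)))
Pow(Function('l')(-29), 2) = Pow(Mul(8, -29, Add(-7, -29)), 2) = Pow(Mul(8, -29, -36), 2) = Pow(8352, 2) = 69755904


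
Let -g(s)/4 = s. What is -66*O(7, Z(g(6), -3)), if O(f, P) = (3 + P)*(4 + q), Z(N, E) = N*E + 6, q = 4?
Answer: -42768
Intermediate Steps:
g(s) = -4*s
Z(N, E) = 6 + E*N (Z(N, E) = E*N + 6 = 6 + E*N)
O(f, P) = 24 + 8*P (O(f, P) = (3 + P)*(4 + 4) = (3 + P)*8 = 24 + 8*P)
-66*O(7, Z(g(6), -3)) = -66*(24 + 8*(6 - (-12)*6)) = -66*(24 + 8*(6 - 3*(-24))) = -66*(24 + 8*(6 + 72)) = -66*(24 + 8*78) = -66*(24 + 624) = -66*648 = -42768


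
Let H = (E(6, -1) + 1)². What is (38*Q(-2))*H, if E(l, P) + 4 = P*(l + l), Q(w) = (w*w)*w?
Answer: -68400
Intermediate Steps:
Q(w) = w³ (Q(w) = w²*w = w³)
E(l, P) = -4 + 2*P*l (E(l, P) = -4 + P*(l + l) = -4 + P*(2*l) = -4 + 2*P*l)
H = 225 (H = ((-4 + 2*(-1)*6) + 1)² = ((-4 - 12) + 1)² = (-16 + 1)² = (-15)² = 225)
(38*Q(-2))*H = (38*(-2)³)*225 = (38*(-8))*225 = -304*225 = -68400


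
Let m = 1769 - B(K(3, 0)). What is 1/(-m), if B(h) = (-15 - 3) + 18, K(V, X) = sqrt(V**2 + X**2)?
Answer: -1/1769 ≈ -0.00056529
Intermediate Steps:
B(h) = 0 (B(h) = -18 + 18 = 0)
m = 1769 (m = 1769 - 1*0 = 1769 + 0 = 1769)
1/(-m) = 1/(-1*1769) = 1/(-1769) = -1/1769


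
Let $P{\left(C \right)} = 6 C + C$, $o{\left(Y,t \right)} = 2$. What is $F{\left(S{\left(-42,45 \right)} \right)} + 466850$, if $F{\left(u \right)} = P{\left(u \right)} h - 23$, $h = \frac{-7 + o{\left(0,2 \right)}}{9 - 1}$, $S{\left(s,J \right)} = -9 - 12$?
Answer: $\frac{3735351}{8} \approx 4.6692 \cdot 10^{5}$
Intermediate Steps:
$S{\left(s,J \right)} = -21$ ($S{\left(s,J \right)} = -9 - 12 = -21$)
$P{\left(C \right)} = 7 C$
$h = - \frac{5}{8}$ ($h = \frac{-7 + 2}{9 - 1} = - \frac{5}{8} \approx -0.625$)
$F{\left(u \right)} = -23 - \frac{35 u}{8}$ ($F{\left(u \right)} = 7 u \left(- \frac{5}{8}\right) - 23 = - \frac{35 u}{8} - 23 = -23 - \frac{35 u}{8}$)
$F{\left(S{\left(-42,45 \right)} \right)} + 466850 = \left(-23 - - \frac{735}{8}\right) + 466850 = \left(-23 + \frac{735}{8}\right) + 466850 = \frac{551}{8} + 466850 = \frac{3735351}{8}$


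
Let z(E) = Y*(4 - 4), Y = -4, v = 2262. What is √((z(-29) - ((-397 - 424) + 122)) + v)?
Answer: 3*√329 ≈ 54.415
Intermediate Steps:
z(E) = 0 (z(E) = -4*(4 - 4) = -4*0 = 0)
√((z(-29) - ((-397 - 424) + 122)) + v) = √((0 - ((-397 - 424) + 122)) + 2262) = √((0 - (-821 + 122)) + 2262) = √((0 - 1*(-699)) + 2262) = √((0 + 699) + 2262) = √(699 + 2262) = √2961 = 3*√329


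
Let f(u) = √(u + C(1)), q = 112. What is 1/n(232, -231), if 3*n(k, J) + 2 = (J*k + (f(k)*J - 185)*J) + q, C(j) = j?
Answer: 2931/60302531344 + 1323*√233/5482048304 ≈ 3.7324e-6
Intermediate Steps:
f(u) = √(1 + u) (f(u) = √(u + 1) = √(1 + u))
n(k, J) = 110/3 + J*k/3 + J*(-185 + J*√(1 + k))/3 (n(k, J) = -⅔ + ((J*k + (√(1 + k)*J - 185)*J) + 112)/3 = -⅔ + ((J*k + (J*√(1 + k) - 185)*J) + 112)/3 = -⅔ + ((J*k + (-185 + J*√(1 + k))*J) + 112)/3 = -⅔ + ((J*k + J*(-185 + J*√(1 + k))) + 112)/3 = -⅔ + (112 + J*k + J*(-185 + J*√(1 + k)))/3 = -⅔ + (112/3 + J*k/3 + J*(-185 + J*√(1 + k))/3) = 110/3 + J*k/3 + J*(-185 + J*√(1 + k))/3)
1/n(232, -231) = 1/(110/3 - 185/3*(-231) + (⅓)*(-231)*232 + (⅓)*(-231)²*√(1 + 232)) = 1/(110/3 + 14245 - 17864 + (⅓)*53361*√233) = 1/(110/3 + 14245 - 17864 + 17787*√233) = 1/(-10747/3 + 17787*√233)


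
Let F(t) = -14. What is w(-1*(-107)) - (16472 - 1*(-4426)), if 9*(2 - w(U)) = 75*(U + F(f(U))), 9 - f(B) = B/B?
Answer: -21671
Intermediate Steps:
f(B) = 8 (f(B) = 9 - B/B = 9 - 1*1 = 9 - 1 = 8)
w(U) = 356/3 - 25*U/3 (w(U) = 2 - 25*(U - 14)/3 = 2 - 25*(-14 + U)/3 = 2 - (-1050 + 75*U)/9 = 2 + (350/3 - 25*U/3) = 356/3 - 25*U/3)
w(-1*(-107)) - (16472 - 1*(-4426)) = (356/3 - (-25)*(-107)/3) - (16472 - 1*(-4426)) = (356/3 - 25/3*107) - (16472 + 4426) = (356/3 - 2675/3) - 1*20898 = -773 - 20898 = -21671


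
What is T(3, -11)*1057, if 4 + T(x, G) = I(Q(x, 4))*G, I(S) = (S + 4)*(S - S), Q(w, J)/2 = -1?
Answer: -4228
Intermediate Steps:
Q(w, J) = -2 (Q(w, J) = 2*(-1) = -2)
I(S) = 0 (I(S) = (4 + S)*0 = 0)
T(x, G) = -4 (T(x, G) = -4 + 0*G = -4 + 0 = -4)
T(3, -11)*1057 = -4*1057 = -4228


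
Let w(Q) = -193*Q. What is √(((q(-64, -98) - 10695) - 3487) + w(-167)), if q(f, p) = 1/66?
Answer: √78621510/66 ≈ 134.35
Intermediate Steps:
q(f, p) = 1/66
√(((q(-64, -98) - 10695) - 3487) + w(-167)) = √(((1/66 - 10695) - 3487) - 193*(-167)) = √((-705869/66 - 3487) + 32231) = √(-936011/66 + 32231) = √(1191235/66) = √78621510/66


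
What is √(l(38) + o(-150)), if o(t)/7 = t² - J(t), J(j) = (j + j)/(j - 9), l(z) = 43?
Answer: √442501187/53 ≈ 396.90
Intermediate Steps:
J(j) = 2*j/(-9 + j) (J(j) = (2*j)/(-9 + j) = 2*j/(-9 + j))
o(t) = 7*t² - 14*t/(-9 + t) (o(t) = 7*(t² - 2*t/(-9 + t)) = 7*t² - 14*t/(-9 + t))
√(l(38) + o(-150)) = √(43 + 7*(-150)*(-2 - 150*(-9 - 150))/(-9 - 150)) = √(43 + 7*(-150)*(-2 - 150*(-159))/(-159)) = √(43 + 7*(-150)*(-1/159)*(-2 + 23850)) = √(43 + 7*(-150)*(-1/159)*23848) = √(43 + 8346800/53) = √(8349079/53) = √442501187/53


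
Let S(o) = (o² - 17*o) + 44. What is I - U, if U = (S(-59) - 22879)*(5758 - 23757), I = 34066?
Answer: -330265583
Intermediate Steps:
S(o) = 44 + o² - 17*o
U = 330299649 (U = ((44 + (-59)² - 17*(-59)) - 22879)*(5758 - 23757) = ((44 + 3481 + 1003) - 22879)*(-17999) = (4528 - 22879)*(-17999) = -18351*(-17999) = 330299649)
I - U = 34066 - 1*330299649 = 34066 - 330299649 = -330265583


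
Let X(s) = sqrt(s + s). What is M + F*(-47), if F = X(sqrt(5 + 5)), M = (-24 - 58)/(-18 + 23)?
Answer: -82/5 - 47*2**(3/4)*5**(1/4) ≈ -134.60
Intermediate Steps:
M = -82/5 ≈ -16.400
X(s) = sqrt(2)*sqrt(s) (X(s) = sqrt(2*s) = sqrt(2)*sqrt(s))
F = 2**(3/4)*5**(1/4) (F = sqrt(2)*sqrt(sqrt(5 + 5)) = sqrt(2)*sqrt(sqrt(10)) = sqrt(2)*10**(1/4) = 2**(3/4)*5**(1/4) ≈ 2.5149)
M + F*(-47) = -82/5 + (2**(3/4)*5**(1/4))*(-47) = -82/5 - 47*2**(3/4)*5**(1/4)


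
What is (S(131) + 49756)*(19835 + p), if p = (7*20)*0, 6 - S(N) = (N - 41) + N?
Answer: 982645735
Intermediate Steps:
S(N) = 47 - 2*N (S(N) = 6 - ((N - 41) + N) = 6 - ((-41 + N) + N) = 6 - (-41 + 2*N) = 6 + (41 - 2*N) = 47 - 2*N)
p = 0 (p = 140*0 = 0)
(S(131) + 49756)*(19835 + p) = ((47 - 2*131) + 49756)*(19835 + 0) = ((47 - 262) + 49756)*19835 = (-215 + 49756)*19835 = 49541*19835 = 982645735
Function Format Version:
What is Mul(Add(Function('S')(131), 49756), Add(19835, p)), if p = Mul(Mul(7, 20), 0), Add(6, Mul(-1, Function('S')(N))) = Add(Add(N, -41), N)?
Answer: 982645735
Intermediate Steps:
Function('S')(N) = Add(47, Mul(-2, N)) (Function('S')(N) = Add(6, Mul(-1, Add(Add(N, -41), N))) = Add(6, Mul(-1, Add(Add(-41, N), N))) = Add(6, Mul(-1, Add(-41, Mul(2, N)))) = Add(6, Add(41, Mul(-2, N))) = Add(47, Mul(-2, N)))
p = 0 (p = Mul(140, 0) = 0)
Mul(Add(Function('S')(131), 49756), Add(19835, p)) = Mul(Add(Add(47, Mul(-2, 131)), 49756), Add(19835, 0)) = Mul(Add(Add(47, -262), 49756), 19835) = Mul(Add(-215, 49756), 19835) = Mul(49541, 19835) = 982645735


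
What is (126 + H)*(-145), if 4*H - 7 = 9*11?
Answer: -44225/2 ≈ -22113.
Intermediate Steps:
H = 53/2 (H = 7/4 + (9*11)/4 = 7/4 + (1/4)*99 = 7/4 + 99/4 = 53/2 ≈ 26.500)
(126 + H)*(-145) = (126 + 53/2)*(-145) = (305/2)*(-145) = -44225/2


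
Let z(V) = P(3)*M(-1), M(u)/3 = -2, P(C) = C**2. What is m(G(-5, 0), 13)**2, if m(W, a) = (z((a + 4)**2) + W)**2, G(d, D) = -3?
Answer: 10556001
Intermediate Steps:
M(u) = -6 (M(u) = 3*(-2) = -6)
z(V) = -54 (z(V) = 3**2*(-6) = 9*(-6) = -54)
m(W, a) = (-54 + W)**2
m(G(-5, 0), 13)**2 = ((-54 - 3)**2)**2 = ((-57)**2)**2 = 3249**2 = 10556001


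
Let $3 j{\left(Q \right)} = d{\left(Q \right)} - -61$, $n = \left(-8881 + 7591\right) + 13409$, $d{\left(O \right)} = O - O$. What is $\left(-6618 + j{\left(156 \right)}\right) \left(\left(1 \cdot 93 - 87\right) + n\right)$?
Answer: $- \frac{239990125}{3} \approx -7.9997 \cdot 10^{7}$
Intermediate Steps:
$d{\left(O \right)} = 0$
$n = 12119$ ($n = -1290 + 13409 = 12119$)
$j{\left(Q \right)} = \frac{61}{3}$ ($j{\left(Q \right)} = \frac{0 - -61}{3} = \frac{0 + 61}{3} = \frac{1}{3} \cdot 61 = \frac{61}{3}$)
$\left(-6618 + j{\left(156 \right)}\right) \left(\left(1 \cdot 93 - 87\right) + n\right) = \left(-6618 + \frac{61}{3}\right) \left(\left(1 \cdot 93 - 87\right) + 12119\right) = - \frac{19793 \left(\left(93 - 87\right) + 12119\right)}{3} = - \frac{19793 \left(6 + 12119\right)}{3} = \left(- \frac{19793}{3}\right) 12125 = - \frac{239990125}{3}$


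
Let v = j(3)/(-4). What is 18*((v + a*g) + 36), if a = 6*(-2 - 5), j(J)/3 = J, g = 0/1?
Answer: 1215/2 ≈ 607.50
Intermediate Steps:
g = 0 (g = 0*1 = 0)
j(J) = 3*J
a = -42 (a = 6*(-7) = -42)
v = -9/4 (v = (3*3)/(-4) = 9*(-¼) = -9/4 ≈ -2.2500)
18*((v + a*g) + 36) = 18*((-9/4 - 42*0) + 36) = 18*((-9/4 + 0) + 36) = 18*(-9/4 + 36) = 18*(135/4) = 1215/2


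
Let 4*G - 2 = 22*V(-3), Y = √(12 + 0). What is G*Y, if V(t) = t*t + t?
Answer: 67*√3 ≈ 116.05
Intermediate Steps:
Y = 2*√3 (Y = √12 = 2*√3 ≈ 3.4641)
V(t) = t + t² (V(t) = t² + t = t + t²)
G = 67/2 (G = ½ + (22*(-3*(1 - 3)))/4 = ½ + (22*(-3*(-2)))/4 = ½ + (22*6)/4 = ½ + (¼)*132 = ½ + 33 = 67/2 ≈ 33.500)
G*Y = 67*(2*√3)/2 = 67*√3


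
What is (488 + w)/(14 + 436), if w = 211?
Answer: 233/150 ≈ 1.5533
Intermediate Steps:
(488 + w)/(14 + 436) = (488 + 211)/(14 + 436) = 699/450 = 699*(1/450) = 233/150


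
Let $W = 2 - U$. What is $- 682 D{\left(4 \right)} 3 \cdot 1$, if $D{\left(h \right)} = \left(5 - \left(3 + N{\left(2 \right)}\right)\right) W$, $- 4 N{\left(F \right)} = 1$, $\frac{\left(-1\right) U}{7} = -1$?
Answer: $\frac{46035}{2} \approx 23018.0$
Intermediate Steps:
$U = 7$ ($U = \left(-7\right) \left(-1\right) = 7$)
$N{\left(F \right)} = - \frac{1}{4}$ ($N{\left(F \right)} = \left(- \frac{1}{4}\right) 1 = - \frac{1}{4}$)
$W = -5$ ($W = 2 - 7 = -5$)
$D{\left(h \right)} = - \frac{45}{4}$ ($D{\left(h \right)} = \left(5 - \frac{11}{4}\right) \left(-5\right) = \frac{9}{4} \left(-5\right) = - \frac{45}{4}$)
$- 682 D{\left(4 \right)} 3 \cdot 1 = - 682 \left(- \frac{45}{4}\right) 3 \cdot 1 = - 682 \left(\left(- \frac{135}{4}\right) 1\right) = \left(-682\right) \left(- \frac{135}{4}\right) = \frac{46035}{2}$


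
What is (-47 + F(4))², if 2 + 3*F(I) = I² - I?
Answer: 17161/9 ≈ 1906.8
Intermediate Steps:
F(I) = -⅔ - I/3 + I²/3 (F(I) = -⅔ + (I² - I)/3 = -⅔ + (-I/3 + I²/3) = -⅔ - I/3 + I²/3)
(-47 + F(4))² = (-47 + (-⅔ - ⅓*4 + (⅓)*4²))² = (-47 + (-⅔ - 4/3 + (⅓)*16))² = (-47 + (-⅔ - 4/3 + 16/3))² = (-47 + 10/3)² = (-131/3)² = 17161/9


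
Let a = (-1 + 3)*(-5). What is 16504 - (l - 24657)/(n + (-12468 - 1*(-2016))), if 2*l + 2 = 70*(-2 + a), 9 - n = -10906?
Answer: 7666430/463 ≈ 16558.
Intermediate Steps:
a = -10 (a = 2*(-5) = -10)
n = 10915 (n = 9 - 1*(-10906) = 9 + 10906 = 10915)
l = -421 (l = -1 + (70*(-2 - 10))/2 = -1 + (70*(-12))/2 = -1 + (½)*(-840) = -1 - 420 = -421)
16504 - (l - 24657)/(n + (-12468 - 1*(-2016))) = 16504 - (-421 - 24657)/(10915 + (-12468 - 1*(-2016))) = 16504 - (-25078)/(10915 + (-12468 + 2016)) = 16504 - (-25078)/(10915 - 10452) = 16504 - (-25078)/463 = 16504 - 1*(-25078/463) = 16504 + 25078/463 = 7666430/463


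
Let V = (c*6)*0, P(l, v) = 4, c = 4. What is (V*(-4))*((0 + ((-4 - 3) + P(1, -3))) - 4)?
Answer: 0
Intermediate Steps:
V = 0 (V = (4*6)*0 = 24*0 = 0)
(V*(-4))*((0 + ((-4 - 3) + P(1, -3))) - 4) = (0*(-4))*((0 + ((-4 - 3) + 4)) - 4) = 0*((0 + (-7 + 4)) - 4) = 0*((0 - 3) - 4) = 0*(-3 - 4) = 0*(-7) = 0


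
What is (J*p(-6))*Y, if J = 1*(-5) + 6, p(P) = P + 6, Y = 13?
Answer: 0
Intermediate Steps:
p(P) = 6 + P
J = 1 (J = -5 + 6 = 1)
(J*p(-6))*Y = (1*(6 - 6))*13 = (1*0)*13 = 0*13 = 0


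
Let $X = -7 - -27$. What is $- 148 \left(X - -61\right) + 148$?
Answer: $-11840$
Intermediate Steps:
$X = 20$ ($X = -7 + 27 = 20$)
$- 148 \left(X - -61\right) + 148 = - 148 \left(20 - -61\right) + 148 = - 148 \left(20 + 61\right) + 148 = \left(-148\right) 81 + 148 = -11988 + 148 = -11840$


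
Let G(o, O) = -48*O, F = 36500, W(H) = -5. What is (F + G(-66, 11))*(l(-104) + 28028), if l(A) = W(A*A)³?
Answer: 1003726716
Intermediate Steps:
l(A) = -125 (l(A) = (-5)³ = -125)
(F + G(-66, 11))*(l(-104) + 28028) = (36500 - 48*11)*(-125 + 28028) = (36500 - 528)*27903 = 35972*27903 = 1003726716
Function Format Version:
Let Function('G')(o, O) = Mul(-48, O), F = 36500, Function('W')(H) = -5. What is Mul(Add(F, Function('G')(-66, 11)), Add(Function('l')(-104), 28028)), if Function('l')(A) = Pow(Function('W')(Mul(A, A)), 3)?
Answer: 1003726716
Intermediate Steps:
Function('l')(A) = -125 (Function('l')(A) = Pow(-5, 3) = -125)
Mul(Add(F, Function('G')(-66, 11)), Add(Function('l')(-104), 28028)) = Mul(Add(36500, Mul(-48, 11)), Add(-125, 28028)) = Mul(Add(36500, -528), 27903) = Mul(35972, 27903) = 1003726716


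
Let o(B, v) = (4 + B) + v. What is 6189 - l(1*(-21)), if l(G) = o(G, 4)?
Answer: 6202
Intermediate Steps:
o(B, v) = 4 + B + v
l(G) = 8 + G (l(G) = 4 + G + 4 = 8 + G)
6189 - l(1*(-21)) = 6189 - (8 + 1*(-21)) = 6189 - (8 - 21) = 6189 - 1*(-13) = 6189 + 13 = 6202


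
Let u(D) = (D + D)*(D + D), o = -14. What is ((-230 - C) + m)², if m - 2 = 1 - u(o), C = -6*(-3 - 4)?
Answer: 1108809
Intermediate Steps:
u(D) = 4*D² (u(D) = (2*D)*(2*D) = 4*D²)
C = 42 (C = -6*(-7) = 42)
m = -781 (m = 2 + (1 - 4*(-14)²) = 2 + (1 - 4*196) = 2 + (1 - 1*784) = 2 + (1 - 784) = 2 - 783 = -781)
((-230 - C) + m)² = ((-230 - 1*42) - 781)² = ((-230 - 42) - 781)² = (-272 - 781)² = (-1053)² = 1108809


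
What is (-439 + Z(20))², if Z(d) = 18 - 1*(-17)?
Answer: 163216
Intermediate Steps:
Z(d) = 35 (Z(d) = 18 + 17 = 35)
(-439 + Z(20))² = (-439 + 35)² = (-404)² = 163216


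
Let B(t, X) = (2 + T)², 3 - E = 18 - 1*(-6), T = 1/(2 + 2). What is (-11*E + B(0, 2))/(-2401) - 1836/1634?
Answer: -38351697/31385872 ≈ -1.2219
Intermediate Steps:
T = ¼ (T = 1/4 = ¼ ≈ 0.25000)
E = -21 (E = 3 - (18 - 1*(-6)) = 3 - (18 + 6) = 3 - 1*24 = 3 - 24 = -21)
B(t, X) = 81/16 (B(t, X) = (2 + ¼)² = (9/4)² = 81/16)
(-11*E + B(0, 2))/(-2401) - 1836/1634 = (-11*(-21) + 81/16)/(-2401) - 1836/1634 = (231 + 81/16)*(-1/2401) - 1836*1/1634 = (3777/16)*(-1/2401) - 918/817 = -3777/38416 - 918/817 = -38351697/31385872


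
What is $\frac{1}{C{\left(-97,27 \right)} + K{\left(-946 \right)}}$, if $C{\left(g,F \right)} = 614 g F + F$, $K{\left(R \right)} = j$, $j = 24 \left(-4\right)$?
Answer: $- \frac{1}{1608135} \approx -6.2184 \cdot 10^{-7}$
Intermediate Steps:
$j = -96$
$K{\left(R \right)} = -96$
$C{\left(g,F \right)} = F + 614 F g$ ($C{\left(g,F \right)} = 614 F g + F = F + 614 F g$)
$\frac{1}{C{\left(-97,27 \right)} + K{\left(-946 \right)}} = \frac{1}{27 \left(1 + 614 \left(-97\right)\right) - 96} = \frac{1}{27 \left(1 - 59558\right) - 96} = \frac{1}{27 \left(-59557\right) - 96} = \frac{1}{-1608039 - 96} = \frac{1}{-1608135} = - \frac{1}{1608135}$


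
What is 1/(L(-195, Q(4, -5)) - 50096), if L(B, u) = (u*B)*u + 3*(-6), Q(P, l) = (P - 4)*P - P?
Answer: -1/53234 ≈ -1.8785e-5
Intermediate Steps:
Q(P, l) = -P + P*(-4 + P) (Q(P, l) = (-4 + P)*P - P = P*(-4 + P) - P = -P + P*(-4 + P))
L(B, u) = -18 + B*u² (L(B, u) = (B*u)*u - 18 = B*u² - 18 = -18 + B*u²)
1/(L(-195, Q(4, -5)) - 50096) = 1/((-18 - 195*16*(-5 + 4)²) - 50096) = 1/((-18 - 195*(4*(-1))²) - 50096) = 1/((-18 - 195*(-4)²) - 50096) = 1/((-18 - 195*16) - 50096) = 1/((-18 - 3120) - 50096) = 1/(-3138 - 50096) = 1/(-53234) = -1/53234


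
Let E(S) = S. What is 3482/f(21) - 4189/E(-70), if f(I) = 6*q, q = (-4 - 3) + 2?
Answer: -11807/210 ≈ -56.224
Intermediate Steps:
q = -5 (q = -7 + 2 = -5)
f(I) = -30 (f(I) = 6*(-5) = -30)
3482/f(21) - 4189/E(-70) = 3482/(-30) - 4189/(-70) = 3482*(-1/30) - 4189*(-1/70) = -1741/15 + 4189/70 = -11807/210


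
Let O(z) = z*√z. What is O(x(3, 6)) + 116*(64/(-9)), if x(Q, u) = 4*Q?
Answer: -7424/9 + 24*√3 ≈ -783.32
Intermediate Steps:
O(z) = z^(3/2)
O(x(3, 6)) + 116*(64/(-9)) = (4*3)^(3/2) + 116*(64/(-9)) = 12^(3/2) + 116*(64*(-⅑)) = 24*√3 + 116*(-64/9) = 24*√3 - 7424/9 = -7424/9 + 24*√3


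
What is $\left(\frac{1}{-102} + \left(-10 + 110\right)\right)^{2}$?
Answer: $\frac{104019601}{10404} \approx 9998.0$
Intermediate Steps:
$\left(\frac{1}{-102} + \left(-10 + 110\right)\right)^{2} = \left(- \frac{1}{102} + 100\right)^{2} = \left(\frac{10199}{102}\right)^{2} = \frac{104019601}{10404}$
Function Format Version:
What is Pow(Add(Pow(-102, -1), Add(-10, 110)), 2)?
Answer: Rational(104019601, 10404) ≈ 9998.0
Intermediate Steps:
Pow(Add(Pow(-102, -1), Add(-10, 110)), 2) = Pow(Add(Rational(-1, 102), 100), 2) = Pow(Rational(10199, 102), 2) = Rational(104019601, 10404)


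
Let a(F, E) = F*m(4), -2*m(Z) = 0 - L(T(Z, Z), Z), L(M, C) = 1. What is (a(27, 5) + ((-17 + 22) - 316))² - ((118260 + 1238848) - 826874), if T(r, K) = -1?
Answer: -1766911/4 ≈ -4.4173e+5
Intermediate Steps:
m(Z) = ½ (m(Z) = -(0 - 1*1)/2 = -(0 - 1)/2 = -½*(-1) = ½)
a(F, E) = F/2 (a(F, E) = F*(½) = F/2)
(a(27, 5) + ((-17 + 22) - 316))² - ((118260 + 1238848) - 826874) = ((½)*27 + ((-17 + 22) - 316))² - ((118260 + 1238848) - 826874) = (27/2 + (5 - 316))² - (1357108 - 826874) = (27/2 - 311)² - 1*530234 = (-595/2)² - 530234 = 354025/4 - 530234 = -1766911/4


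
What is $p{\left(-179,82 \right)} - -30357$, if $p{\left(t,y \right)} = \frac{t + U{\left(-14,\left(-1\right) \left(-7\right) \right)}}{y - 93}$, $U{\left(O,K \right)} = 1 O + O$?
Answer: $\frac{334134}{11} \approx 30376.0$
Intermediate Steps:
$U{\left(O,K \right)} = 2 O$ ($U{\left(O,K \right)} = O + O = 2 O$)
$p{\left(t,y \right)} = \frac{-28 + t}{-93 + y}$ ($p{\left(t,y \right)} = \frac{t + 2 \left(-14\right)}{y - 93} = \frac{t - 28}{-93 + y} = \frac{-28 + t}{-93 + y}$)
$p{\left(-179,82 \right)} - -30357 = \frac{-28 - 179}{-93 + 82} - -30357 = \frac{1}{-11} \left(-207\right) + 30357 = \left(- \frac{1}{11}\right) \left(-207\right) + 30357 = \frac{207}{11} + 30357 = \frac{334134}{11}$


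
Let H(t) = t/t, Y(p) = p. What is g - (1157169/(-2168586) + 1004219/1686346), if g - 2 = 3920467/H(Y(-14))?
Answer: 1194758441760234892/304748860563 ≈ 3.9205e+6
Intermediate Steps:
H(t) = 1
g = 3920469 (g = 2 + 3920467/1 = 2 + 3920467*1 = 2 + 3920467 = 3920469)
g - (1157169/(-2168586) + 1004219/1686346) = 3920469 - (1157169/(-2168586) + 1004219/1686346) = 3920469 - (1157169*(-1/2168586) + 1004219*(1/1686346)) = 3920469 - (-385723/722862 + 1004219/1686346) = 3920469 - 1*18862329155/304748860563 = 3920469 - 18862329155/304748860563 = 1194758441760234892/304748860563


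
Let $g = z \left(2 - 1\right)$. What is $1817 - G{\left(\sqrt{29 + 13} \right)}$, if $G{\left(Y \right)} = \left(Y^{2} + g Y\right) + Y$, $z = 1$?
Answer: $1775 - 2 \sqrt{42} \approx 1762.0$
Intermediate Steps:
$g = 1$ ($g = 1 \left(2 - 1\right) = 1 \cdot 1 = 1$)
$G{\left(Y \right)} = Y^{2} + 2 Y$ ($G{\left(Y \right)} = \left(Y^{2} + 1 Y\right) + Y = \left(Y^{2} + Y\right) + Y = \left(Y + Y^{2}\right) + Y = Y^{2} + 2 Y$)
$1817 - G{\left(\sqrt{29 + 13} \right)} = 1817 - \sqrt{29 + 13} \left(2 + \sqrt{29 + 13}\right) = 1817 - \sqrt{42} \left(2 + \sqrt{42}\right)$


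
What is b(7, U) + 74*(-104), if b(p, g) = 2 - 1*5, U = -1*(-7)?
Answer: -7699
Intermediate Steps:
U = 7
b(p, g) = -3 (b(p, g) = 2 - 5 = -3)
b(7, U) + 74*(-104) = -3 + 74*(-104) = -3 - 7696 = -7699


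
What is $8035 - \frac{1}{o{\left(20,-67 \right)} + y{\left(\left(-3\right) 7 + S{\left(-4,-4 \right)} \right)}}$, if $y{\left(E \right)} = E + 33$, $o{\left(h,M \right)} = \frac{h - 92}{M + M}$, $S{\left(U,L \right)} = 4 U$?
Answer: $\frac{1864187}{232} \approx 8035.3$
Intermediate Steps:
$o{\left(h,M \right)} = \frac{-92 + h}{2 M}$
$y{\left(E \right)} = 33 + E$
$8035 - \frac{1}{o{\left(20,-67 \right)} + y{\left(\left(-3\right) 7 + S{\left(-4,-4 \right)} \right)}} = 8035 - \frac{1}{\frac{-92 + 20}{2 \left(-67\right)} + \left(33 + \left(\left(-3\right) 7 + 4 \left(-4\right)\right)\right)} = 8035 - \frac{1}{\frac{1}{2} \left(- \frac{1}{67}\right) \left(-72\right) + \left(33 - 37\right)} = 8035 - \frac{1}{\frac{36}{67} + \left(33 - 37\right)} = 8035 - \frac{1}{\frac{36}{67} - 4} = 8035 - \frac{1}{- \frac{232}{67}} = 8035 - - \frac{67}{232} = 8035 + \frac{67}{232} = \frac{1864187}{232}$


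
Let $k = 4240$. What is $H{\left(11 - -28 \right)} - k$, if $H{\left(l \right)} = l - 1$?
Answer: $-4202$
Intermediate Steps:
$H{\left(l \right)} = -1 + l$ ($H{\left(l \right)} = l - 1 = -1 + l$)
$H{\left(11 - -28 \right)} - k = \left(-1 + \left(11 - -28\right)\right) - 4240 = \left(-1 + \left(11 + 28\right)\right) - 4240 = \left(-1 + 39\right) - 4240 = 38 - 4240 = -4202$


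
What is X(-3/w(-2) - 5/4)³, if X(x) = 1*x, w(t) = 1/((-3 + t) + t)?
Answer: 493039/64 ≈ 7703.7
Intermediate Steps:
w(t) = 1/(-3 + 2*t)
X(x) = x
X(-3/w(-2) - 5/4)³ = (-3/(1/(-3 + 2*(-2))) - 5/4)³ = (-3/(1/(-3 - 4)) - 5*¼)³ = (-3/(1/(-7)) - 5/4)³ = (-3/(-⅐) - 5/4)³ = (-3*(-7) - 5/4)³ = (21 - 5/4)³ = (79/4)³ = 493039/64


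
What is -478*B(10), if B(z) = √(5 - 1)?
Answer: -956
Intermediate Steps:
B(z) = 2 (B(z) = √4 = 2)
-478*B(10) = -478*2 = -956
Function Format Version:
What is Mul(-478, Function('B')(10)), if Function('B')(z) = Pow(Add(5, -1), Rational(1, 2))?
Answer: -956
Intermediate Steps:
Function('B')(z) = 2 (Function('B')(z) = Pow(4, Rational(1, 2)) = 2)
Mul(-478, Function('B')(10)) = Mul(-478, 2) = -956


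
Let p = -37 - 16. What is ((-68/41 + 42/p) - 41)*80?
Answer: -7553520/2173 ≈ -3476.1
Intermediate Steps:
p = -53
((-68/41 + 42/p) - 41)*80 = ((-68/41 + 42/(-53)) - 41)*80 = ((-68*1/41 + 42*(-1/53)) - 41)*80 = ((-68/41 - 42/53) - 41)*80 = (-5326/2173 - 41)*80 = -94419/2173*80 = -7553520/2173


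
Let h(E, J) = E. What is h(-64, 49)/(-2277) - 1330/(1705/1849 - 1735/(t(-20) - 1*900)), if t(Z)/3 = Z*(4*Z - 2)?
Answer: -4501975522472/1660427109 ≈ -2711.3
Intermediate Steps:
t(Z) = 3*Z*(-2 + 4*Z) (t(Z) = 3*(Z*(4*Z - 2)) = 3*(Z*(-2 + 4*Z)) = 3*Z*(-2 + 4*Z))
h(-64, 49)/(-2277) - 1330/(1705/1849 - 1735/(t(-20) - 1*900)) = -64/(-2277) - 1330/(1705/1849 - 1735/(6*(-20)*(-1 + 2*(-20)) - 1*900)) = -64*(-1/2277) - 1330/(1705*(1/1849) - 1735/(6*(-20)*(-1 - 40) - 900)) = 64/2277 - 1330/(1705/1849 - 1735/(6*(-20)*(-41) - 900)) = 64/2277 - 1330/(1705/1849 - 1735/(4920 - 900)) = 64/2277 - 1330/(1705/1849 - 1735/4020) = 64/2277 - 1330/(1705/1849 - 1735*1/4020) = 64/2277 - 1330/(1705/1849 - 347/804) = 64/2277 - 1330/729217/1486596 = 64/2277 - 1330*1486596/729217 = 64/2277 - 1977172680/729217 = -4501975522472/1660427109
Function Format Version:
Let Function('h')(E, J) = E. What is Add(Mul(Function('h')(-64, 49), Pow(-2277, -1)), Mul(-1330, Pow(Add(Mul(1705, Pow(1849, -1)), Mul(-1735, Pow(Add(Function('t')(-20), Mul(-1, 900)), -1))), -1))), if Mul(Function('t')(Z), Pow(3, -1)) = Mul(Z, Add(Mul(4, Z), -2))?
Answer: Rational(-4501975522472, 1660427109) ≈ -2711.3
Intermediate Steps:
Function('t')(Z) = Mul(3, Z, Add(-2, Mul(4, Z))) (Function('t')(Z) = Mul(3, Mul(Z, Add(Mul(4, Z), -2))) = Mul(3, Mul(Z, Add(-2, Mul(4, Z)))) = Mul(3, Z, Add(-2, Mul(4, Z))))
Add(Mul(Function('h')(-64, 49), Pow(-2277, -1)), Mul(-1330, Pow(Add(Mul(1705, Pow(1849, -1)), Mul(-1735, Pow(Add(Function('t')(-20), Mul(-1, 900)), -1))), -1))) = Add(Mul(-64, Pow(-2277, -1)), Mul(-1330, Pow(Add(Mul(1705, Pow(1849, -1)), Mul(-1735, Pow(Add(Mul(6, -20, Add(-1, Mul(2, -20))), Mul(-1, 900)), -1))), -1))) = Add(Mul(-64, Rational(-1, 2277)), Mul(-1330, Pow(Add(Mul(1705, Rational(1, 1849)), Mul(-1735, Pow(Add(Mul(6, -20, Add(-1, -40)), -900), -1))), -1))) = Add(Rational(64, 2277), Mul(-1330, Pow(Add(Rational(1705, 1849), Mul(-1735, Pow(Add(Mul(6, -20, -41), -900), -1))), -1))) = Add(Rational(64, 2277), Mul(-1330, Pow(Add(Rational(1705, 1849), Mul(-1735, Pow(Add(4920, -900), -1))), -1))) = Add(Rational(64, 2277), Mul(-1330, Pow(Add(Rational(1705, 1849), Mul(-1735, Pow(4020, -1))), -1))) = Add(Rational(64, 2277), Mul(-1330, Pow(Add(Rational(1705, 1849), Mul(-1735, Rational(1, 4020))), -1))) = Add(Rational(64, 2277), Mul(-1330, Pow(Add(Rational(1705, 1849), Rational(-347, 804)), -1))) = Add(Rational(64, 2277), Mul(-1330, Pow(Rational(729217, 1486596), -1))) = Add(Rational(64, 2277), Mul(-1330, Rational(1486596, 729217))) = Add(Rational(64, 2277), Rational(-1977172680, 729217)) = Rational(-4501975522472, 1660427109)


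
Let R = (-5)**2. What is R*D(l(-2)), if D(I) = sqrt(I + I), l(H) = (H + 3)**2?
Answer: 25*sqrt(2) ≈ 35.355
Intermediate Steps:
l(H) = (3 + H)**2
D(I) = sqrt(2)*sqrt(I) (D(I) = sqrt(2*I) = sqrt(2)*sqrt(I))
R = 25
R*D(l(-2)) = 25*(sqrt(2)*sqrt((3 - 2)**2)) = 25*(sqrt(2)*sqrt(1**2)) = 25*(sqrt(2)*sqrt(1)) = 25*(sqrt(2)*1) = 25*sqrt(2)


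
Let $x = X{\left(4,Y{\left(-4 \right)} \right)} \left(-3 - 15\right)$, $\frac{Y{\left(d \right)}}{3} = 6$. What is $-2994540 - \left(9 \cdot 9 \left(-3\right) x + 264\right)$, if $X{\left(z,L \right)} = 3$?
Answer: $-3007926$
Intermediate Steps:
$Y{\left(d \right)} = 18$ ($Y{\left(d \right)} = 3 \cdot 6 = 18$)
$x = -54$ ($x = 3 \left(-3 - 15\right) = 3 \left(-18\right) = -54$)
$-2994540 - \left(9 \cdot 9 \left(-3\right) x + 264\right) = -2994540 - \left(9 \cdot 9 \left(-3\right) \left(-54\right) + 264\right) = -2994540 - \left(81 \left(-3\right) \left(-54\right) + 264\right) = -2994540 - \left(\left(-243\right) \left(-54\right) + 264\right) = -2994540 - \left(13122 + 264\right) = -2994540 - 13386 = -3007926$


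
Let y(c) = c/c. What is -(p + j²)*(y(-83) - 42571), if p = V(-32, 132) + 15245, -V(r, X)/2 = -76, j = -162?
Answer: 1772657370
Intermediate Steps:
V(r, X) = 152 (V(r, X) = -2*(-76) = 152)
y(c) = 1
p = 15397 (p = 152 + 15245 = 15397)
-(p + j²)*(y(-83) - 42571) = -(15397 + (-162)²)*(1 - 42571) = -(15397 + 26244)*(-42570) = -41641*(-42570) = -1*(-1772657370) = 1772657370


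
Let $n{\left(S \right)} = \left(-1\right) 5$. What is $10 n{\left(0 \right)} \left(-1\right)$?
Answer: $50$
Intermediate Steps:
$n{\left(S \right)} = -5$
$10 n{\left(0 \right)} \left(-1\right) = 10 \left(-5\right) \left(-1\right) = \left(-50\right) \left(-1\right) = 50$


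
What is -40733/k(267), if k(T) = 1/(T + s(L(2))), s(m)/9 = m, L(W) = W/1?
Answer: -11608905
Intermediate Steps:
L(W) = W (L(W) = W*1 = W)
s(m) = 9*m
k(T) = 1/(18 + T) (k(T) = 1/(T + 9*2) = 1/(T + 18) = 1/(18 + T))
-40733/k(267) = -40733/(1/(18 + 267)) = -40733/(1/285) = -40733/1/285 = -40733*285 = -11608905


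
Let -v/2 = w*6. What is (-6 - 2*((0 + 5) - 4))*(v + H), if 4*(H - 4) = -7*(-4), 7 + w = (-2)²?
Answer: -376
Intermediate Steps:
w = -3 (w = -7 + (-2)² = -7 + 4 = -3)
H = 11 (H = 4 + (-7*(-4))/4 = 4 + (¼)*28 = 4 + 7 = 11)
v = 36 (v = -(-6)*6 = -2*(-18) = 36)
(-6 - 2*((0 + 5) - 4))*(v + H) = (-6 - 2*((0 + 5) - 4))*(36 + 11) = (-6 - 2*(5 - 4))*47 = (-6 - 2*1)*47 = (-6 - 2)*47 = -8*47 = -376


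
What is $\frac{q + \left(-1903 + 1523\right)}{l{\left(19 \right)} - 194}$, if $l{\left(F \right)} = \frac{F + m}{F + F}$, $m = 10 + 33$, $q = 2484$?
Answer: $- \frac{39976}{3655} \approx -10.937$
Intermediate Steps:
$m = 43$
$l{\left(F \right)} = \frac{43 + F}{2 F}$ ($l{\left(F \right)} = \frac{F + 43}{F + F} = \frac{43 + F}{2 F}$)
$\frac{q + \left(-1903 + 1523\right)}{l{\left(19 \right)} - 194} = \frac{2484 + \left(-1903 + 1523\right)}{\frac{43 + 19}{2 \cdot 19} - 194} = \frac{2484 - 380}{\frac{1}{2} \cdot \frac{1}{19} \cdot 62 - 194} = \frac{2104}{\frac{31}{19} - 194} = \frac{2104}{- \frac{3655}{19}} = 2104 \left(- \frac{19}{3655}\right) = - \frac{39976}{3655}$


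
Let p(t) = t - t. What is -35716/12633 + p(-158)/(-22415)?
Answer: -35716/12633 ≈ -2.8272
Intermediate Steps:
p(t) = 0
-35716/12633 + p(-158)/(-22415) = -35716/12633 + 0/(-22415) = -35716*1/12633 + 0*(-1/22415) = -35716/12633 + 0 = -35716/12633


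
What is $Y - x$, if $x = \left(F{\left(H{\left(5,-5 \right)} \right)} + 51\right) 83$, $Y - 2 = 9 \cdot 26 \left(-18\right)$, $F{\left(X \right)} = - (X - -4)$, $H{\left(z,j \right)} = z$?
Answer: $-7696$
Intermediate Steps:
$F{\left(X \right)} = -4 - X$ ($F{\left(X \right)} = - (X + 4) = - (4 + X) = -4 - X$)
$Y = -4210$ ($Y = 2 + 9 \cdot 26 \left(-18\right) = 2 + 234 \left(-18\right) = 2 - 4212 = -4210$)
$x = 3486$ ($x = \left(\left(-4 - 5\right) + 51\right) 83 = \left(-9 + 51\right) 83 = 42 \cdot 83 = 3486$)
$Y - x = -4210 - 3486 = -7696$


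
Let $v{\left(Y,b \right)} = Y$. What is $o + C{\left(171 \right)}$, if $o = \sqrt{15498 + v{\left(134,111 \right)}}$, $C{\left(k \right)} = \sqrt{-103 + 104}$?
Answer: $1 + 4 \sqrt{977} \approx 126.03$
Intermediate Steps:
$C{\left(k \right)} = 1$ ($C{\left(k \right)} = \sqrt{1} = 1$)
$o = 4 \sqrt{977}$ ($o = \sqrt{15498 + 134} = \sqrt{15632} = 4 \sqrt{977} \approx 125.03$)
$o + C{\left(171 \right)} = 4 \sqrt{977} + 1 = 1 + 4 \sqrt{977}$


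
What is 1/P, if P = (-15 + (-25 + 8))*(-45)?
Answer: 1/1440 ≈ 0.00069444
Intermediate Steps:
P = 1440 (P = (-15 - 17)*(-45) = -32*(-45) = 1440)
1/P = 1/1440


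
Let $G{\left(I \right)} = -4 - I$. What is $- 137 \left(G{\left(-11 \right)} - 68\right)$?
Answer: $8357$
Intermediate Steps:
$- 137 \left(G{\left(-11 \right)} - 68\right) = - 137 \left(\left(-4 - -11\right) - 68\right) = - 137 \left(\left(-4 + 11\right) - 68\right) = - 137 \left(7 - 68\right) = \left(-137\right) \left(-61\right) = 8357$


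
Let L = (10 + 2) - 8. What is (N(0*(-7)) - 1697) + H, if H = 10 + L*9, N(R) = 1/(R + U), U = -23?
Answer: -37974/23 ≈ -1651.0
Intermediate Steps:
N(R) = 1/(-23 + R) (N(R) = 1/(R - 23) = 1/(-23 + R))
L = 4 (L = 12 - 8 = 4)
H = 46 (H = 10 + 4*9 = 10 + 36 = 46)
(N(0*(-7)) - 1697) + H = (1/(-23 + 0*(-7)) - 1697) + 46 = (1/(-23 + 0) - 1697) + 46 = (1/(-23) - 1697) + 46 = (-1/23 - 1697) + 46 = -39032/23 + 46 = -37974/23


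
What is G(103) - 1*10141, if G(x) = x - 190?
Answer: -10228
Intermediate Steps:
G(x) = -190 + x
G(103) - 1*10141 = (-190 + 103) - 1*10141 = -87 - 10141 = -10228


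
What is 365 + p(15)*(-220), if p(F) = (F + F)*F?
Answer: -98635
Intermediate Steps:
p(F) = 2*F² (p(F) = (2*F)*F = 2*F²)
365 + p(15)*(-220) = 365 + (2*15²)*(-220) = 365 + (2*225)*(-220) = 365 + 450*(-220) = 365 - 99000 = -98635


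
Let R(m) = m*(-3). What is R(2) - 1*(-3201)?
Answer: 3195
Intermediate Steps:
R(m) = -3*m
R(2) - 1*(-3201) = -3*2 - 1*(-3201) = -6 + 3201 = 3195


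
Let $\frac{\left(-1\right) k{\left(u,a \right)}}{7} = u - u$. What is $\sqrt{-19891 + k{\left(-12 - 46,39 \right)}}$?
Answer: $i \sqrt{19891} \approx 141.04 i$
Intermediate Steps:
$k{\left(u,a \right)} = 0$ ($k{\left(u,a \right)} = - 7 \left(u - u\right) = \left(-7\right) 0 = 0$)
$\sqrt{-19891 + k{\left(-12 - 46,39 \right)}} = \sqrt{-19891 + 0} = \sqrt{-19891} = i \sqrt{19891}$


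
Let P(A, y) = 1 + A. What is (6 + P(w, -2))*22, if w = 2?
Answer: 198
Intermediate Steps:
(6 + P(w, -2))*22 = (6 + (1 + 2))*22 = (6 + 3)*22 = 9*22 = 198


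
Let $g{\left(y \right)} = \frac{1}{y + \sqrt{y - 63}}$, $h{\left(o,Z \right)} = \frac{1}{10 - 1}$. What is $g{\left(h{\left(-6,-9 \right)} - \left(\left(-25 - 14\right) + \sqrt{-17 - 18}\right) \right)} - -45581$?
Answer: $45581 + \frac{1}{\frac{352}{9} + \sqrt{- \frac{215}{9} - i \sqrt{35}} - i \sqrt{35}} \approx 45581.0 + 0.0063973 i$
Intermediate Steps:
$h{\left(o,Z \right)} = \frac{1}{9}$
$g{\left(y \right)} = \frac{1}{y + \sqrt{-63 + y}}$
$g{\left(h{\left(-6,-9 \right)} - \left(\left(-25 - 14\right) + \sqrt{-17 - 18}\right) \right)} - -45581 = \frac{1}{\left(\frac{1}{9} - \left(\left(-25 - 14\right) + \sqrt{-17 - 18}\right)\right) + \sqrt{-63 + \left(\frac{1}{9} - \left(\left(-25 - 14\right) + \sqrt{-17 - 18}\right)\right)}} - -45581 = \frac{1}{\left(\frac{1}{9} - \left(-39 + \sqrt{-35}\right)\right) + \sqrt{-63 + \left(\frac{1}{9} - \left(-39 + \sqrt{-35}\right)\right)}} + 45581 = \frac{1}{\left(\frac{1}{9} - \left(-39 + i \sqrt{35}\right)\right) + \sqrt{-63 + \left(\frac{1}{9} - \left(-39 + i \sqrt{35}\right)\right)}} + 45581 = \frac{1}{\left(\frac{1}{9} + \left(39 - i \sqrt{35}\right)\right) + \sqrt{-63 + \left(\frac{1}{9} + \left(39 - i \sqrt{35}\right)\right)}} + 45581 = \frac{1}{\left(\frac{352}{9} - i \sqrt{35}\right) + \sqrt{-63 + \left(\frac{352}{9} - i \sqrt{35}\right)}} + 45581 = \frac{1}{\left(\frac{352}{9} - i \sqrt{35}\right) + \sqrt{- \frac{215}{9} - i \sqrt{35}}} + 45581 = \frac{1}{\frac{352}{9} + \sqrt{- \frac{215}{9} - i \sqrt{35}} - i \sqrt{35}} + 45581 = 45581 + \frac{1}{\frac{352}{9} + \sqrt{- \frac{215}{9} - i \sqrt{35}} - i \sqrt{35}}$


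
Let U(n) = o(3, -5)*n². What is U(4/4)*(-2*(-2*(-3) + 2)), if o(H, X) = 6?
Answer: -96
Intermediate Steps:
U(n) = 6*n²
U(4/4)*(-2*(-2*(-3) + 2)) = (6*(4/4)²)*(-2*(-2*(-3) + 2)) = (6*(4*(¼))²)*(-2*(6 + 2)) = (6*1²)*(-2*8) = (6*1)*(-16) = 6*(-16) = -96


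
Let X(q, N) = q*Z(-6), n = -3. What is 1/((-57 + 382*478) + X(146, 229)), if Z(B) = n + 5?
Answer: 1/182831 ≈ 5.4695e-6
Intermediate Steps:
Z(B) = 2 (Z(B) = -3 + 5 = 2)
X(q, N) = 2*q (X(q, N) = q*2 = 2*q)
1/((-57 + 382*478) + X(146, 229)) = 1/((-57 + 382*478) + 2*146) = 1/((-57 + 182596) + 292) = 1/(182539 + 292) = 1/182831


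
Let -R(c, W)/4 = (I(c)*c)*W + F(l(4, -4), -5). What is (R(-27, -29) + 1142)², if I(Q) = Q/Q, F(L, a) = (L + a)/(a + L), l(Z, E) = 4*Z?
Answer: 3976036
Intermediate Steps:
F(L, a) = 1 (F(L, a) = (L + a)/(L + a) = 1)
I(Q) = 1
R(c, W) = -4 - 4*W*c (R(c, W) = -4*((1*c)*W + 1) = -4*(c*W + 1) = -4*(W*c + 1) = -4*(1 + W*c) = -4 - 4*W*c)
(R(-27, -29) + 1142)² = ((-4 - 4*(-29)*(-27)) + 1142)² = ((-4 - 3132) + 1142)² = (-3136 + 1142)² = (-1994)² = 3976036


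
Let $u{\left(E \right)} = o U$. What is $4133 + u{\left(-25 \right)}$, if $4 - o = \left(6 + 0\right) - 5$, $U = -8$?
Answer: $4109$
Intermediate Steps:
$o = 3$ ($o = 4 - \left(\left(6 + 0\right) - 5\right) = 4 - \left(6 - 5\right) = 4 - 1 = 3$)
$u{\left(E \right)} = -24$ ($u{\left(E \right)} = 3 \left(-8\right) = -24$)
$4133 + u{\left(-25 \right)} = 4133 - 24 = 4109$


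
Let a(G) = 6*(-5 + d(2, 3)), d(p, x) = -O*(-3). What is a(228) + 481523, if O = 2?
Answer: 481529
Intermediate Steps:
d(p, x) = 6 (d(p, x) = -1*2*(-3) = -2*(-3) = 6)
a(G) = 6 (a(G) = 6*(-5 + 6) = 6*1 = 6)
a(228) + 481523 = 6 + 481523 = 481529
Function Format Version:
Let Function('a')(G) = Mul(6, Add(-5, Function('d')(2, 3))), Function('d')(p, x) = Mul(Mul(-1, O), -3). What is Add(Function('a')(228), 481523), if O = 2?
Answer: 481529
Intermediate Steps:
Function('d')(p, x) = 6 (Function('d')(p, x) = Mul(Mul(-1, 2), -3) = Mul(-2, -3) = 6)
Function('a')(G) = 6 (Function('a')(G) = Mul(6, Add(-5, 6)) = Mul(6, 1) = 6)
Add(Function('a')(228), 481523) = Add(6, 481523) = 481529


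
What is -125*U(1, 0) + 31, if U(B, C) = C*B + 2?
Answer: -219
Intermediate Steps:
U(B, C) = 2 + B*C (U(B, C) = B*C + 2 = 2 + B*C)
-125*U(1, 0) + 31 = -125*(2 + 1*0) + 31 = -125*(2 + 0) + 31 = -125*2 + 31 = -250 + 31 = -219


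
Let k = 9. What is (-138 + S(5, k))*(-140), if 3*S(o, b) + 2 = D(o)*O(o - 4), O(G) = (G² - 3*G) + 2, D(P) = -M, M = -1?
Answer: 58240/3 ≈ 19413.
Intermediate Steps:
D(P) = 1 (D(P) = -1*(-1) = 1)
O(G) = 2 + G² - 3*G
S(o, b) = 4 - o + (-4 + o)²/3 (S(o, b) = -⅔ + (1*(2 + (o - 4)² - 3*(o - 4)))/3 = -⅔ + (1*(2 + (-4 + o)² - 3*(-4 + o)))/3 = -⅔ + (1*(2 + (-4 + o)² + (12 - 3*o)))/3 = -⅔ + (1*(14 + (-4 + o)² - 3*o))/3 = -⅔ + (14 + (-4 + o)² - 3*o)/3 = -⅔ + (14/3 - o + (-4 + o)²/3) = 4 - o + (-4 + o)²/3)
(-138 + S(5, k))*(-140) = (-138 + (28/3 - 11/3*5 + (⅓)*5²))*(-140) = (-138 + (28/3 - 55/3 + (⅓)*25))*(-140) = (-138 + (28/3 - 55/3 + 25/3))*(-140) = (-138 - ⅔)*(-140) = -416/3*(-140) = 58240/3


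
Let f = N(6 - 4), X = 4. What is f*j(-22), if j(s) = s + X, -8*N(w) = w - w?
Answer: 0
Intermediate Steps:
N(w) = 0 (N(w) = -(w - w)/8 = -⅛*0 = 0)
j(s) = 4 + s (j(s) = s + 4 = 4 + s)
f = 0
f*j(-22) = 0*(4 - 22) = 0*(-18) = 0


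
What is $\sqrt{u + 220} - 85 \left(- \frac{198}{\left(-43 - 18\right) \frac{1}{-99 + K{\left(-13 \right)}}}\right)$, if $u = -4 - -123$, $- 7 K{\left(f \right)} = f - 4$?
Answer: $\frac{11377080}{427} + \sqrt{339} \approx 26663.0$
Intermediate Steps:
$K{\left(f \right)} = \frac{4}{7} - \frac{f}{7}$ ($K{\left(f \right)} = - \frac{f - 4}{7} = - \frac{-4 + f}{7} = \frac{4}{7} - \frac{f}{7}$)
$u = 119$ ($u = -4 + 123 = 119$)
$\sqrt{u + 220} - 85 \left(- \frac{198}{\left(-43 - 18\right) \frac{1}{-99 + K{\left(-13 \right)}}}\right) = \sqrt{119 + 220} - 85 \left(- \frac{198}{\left(-43 - 18\right) \frac{1}{-99 + \left(\frac{4}{7} - - \frac{13}{7}\right)}}\right) = \sqrt{339} - 85 \left(- \frac{198}{\left(-61\right) \frac{1}{-99 + \left(\frac{4}{7} + \frac{13}{7}\right)}}\right) = \sqrt{339} - 85 \left(- \frac{198}{\left(-61\right) \frac{1}{-99 + \frac{17}{7}}}\right) = \sqrt{339} - 85 \left(- \frac{198}{\left(-61\right) \frac{1}{- \frac{676}{7}}}\right) = \sqrt{339} - 85 \left(- \frac{198}{\left(-61\right) \left(- \frac{7}{676}\right)}\right) = \sqrt{339} - 85 \left(- \frac{198}{\frac{427}{676}}\right) = \sqrt{339} - 85 \left(\left(-198\right) \frac{676}{427}\right) = \sqrt{339} - - \frac{11377080}{427} = \sqrt{339} + \frac{11377080}{427} = \frac{11377080}{427} + \sqrt{339}$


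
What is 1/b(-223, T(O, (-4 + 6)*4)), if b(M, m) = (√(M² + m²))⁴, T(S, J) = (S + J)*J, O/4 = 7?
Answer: 1/17602124929 ≈ 5.6811e-11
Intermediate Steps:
O = 28 (O = 4*7 = 28)
T(S, J) = J*(J + S) (T(S, J) = (J + S)*J = J*(J + S))
b(M, m) = (M² + m²)²
1/b(-223, T(O, (-4 + 6)*4)) = 1/(((-223)² + (((-4 + 6)*4)*((-4 + 6)*4 + 28))²)²) = 1/((49729 + ((2*4)*(2*4 + 28))²)²) = 1/((49729 + (8*(8 + 28))²)²) = 1/((49729 + (8*36)²)²) = 1/((49729 + 288²)²) = 1/((49729 + 82944)²) = 1/(132673²) = 1/17602124929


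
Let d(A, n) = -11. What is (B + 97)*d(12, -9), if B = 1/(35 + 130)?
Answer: -16006/15 ≈ -1067.1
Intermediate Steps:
B = 1/165 ≈ 0.0060606
(B + 97)*d(12, -9) = (1/165 + 97)*(-11) = (16006/165)*(-11) = -16006/15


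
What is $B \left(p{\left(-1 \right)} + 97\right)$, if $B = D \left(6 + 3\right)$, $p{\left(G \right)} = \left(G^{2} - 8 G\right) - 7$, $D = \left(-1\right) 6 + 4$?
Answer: $-1782$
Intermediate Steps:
$D = -2$ ($D = -6 + 4 = -2$)
$p{\left(G \right)} = -7 + G^{2} - 8 G$
$B = -18$ ($B = - 2 \left(6 + 3\right) = \left(-2\right) 9 = -18$)
$B \left(p{\left(-1 \right)} + 97\right) = - 18 \left(\left(-7 + \left(-1\right)^{2} - -8\right) + 97\right) = - 18 \left(\left(-7 + 1 + 8\right) + 97\right) = - 18 \left(2 + 97\right) = \left(-18\right) 99 = -1782$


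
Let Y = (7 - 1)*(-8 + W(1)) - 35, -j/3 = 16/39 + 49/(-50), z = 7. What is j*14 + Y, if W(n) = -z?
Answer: -32848/325 ≈ -101.07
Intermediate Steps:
j = 1111/650 (j = -3*(16/39 + 49/(-50)) = -3*(16*(1/39) + 49*(-1/50)) = -3*(16/39 - 49/50) = -3*(-1111/1950) = 1111/650 ≈ 1.7092)
W(n) = -7 (W(n) = -1*7 = -7)
Y = -125 (Y = (7 - 1)*(-8 - 7) - 35 = 6*(-15) - 35 = -90 - 35 = -125)
j*14 + Y = (1111/650)*14 - 125 = 7777/325 - 125 = -32848/325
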